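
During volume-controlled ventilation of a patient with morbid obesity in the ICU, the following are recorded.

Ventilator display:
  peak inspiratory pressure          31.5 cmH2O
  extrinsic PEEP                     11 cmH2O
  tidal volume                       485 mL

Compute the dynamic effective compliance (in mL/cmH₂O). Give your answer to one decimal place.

23.7

Dynamic compliance = Vt / (PIP − PEEP) = 485 / (31.5 − 11) = 485 / 20.5 = 23.659 mL/cmH2O.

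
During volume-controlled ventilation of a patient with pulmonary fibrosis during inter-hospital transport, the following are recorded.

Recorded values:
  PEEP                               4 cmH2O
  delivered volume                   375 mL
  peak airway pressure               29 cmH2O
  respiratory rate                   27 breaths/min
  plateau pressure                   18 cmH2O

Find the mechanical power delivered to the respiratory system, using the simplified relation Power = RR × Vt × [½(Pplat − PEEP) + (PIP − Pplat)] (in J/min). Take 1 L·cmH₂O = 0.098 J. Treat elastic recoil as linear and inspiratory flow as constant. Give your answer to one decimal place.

Per-breath work = Vt × [½(Pplat−PEEP) + (PIP−Pplat)] = 0.375 × [0.5×14.0 + 11.0] = 0.375 × 18.0 = 6.75 L·cmH2O.
Power = 27 × 6.75 = 182.25 L·cmH2O/min.
× 0.098 J/(L·cmH2O) → 17.861 J/min.

17.9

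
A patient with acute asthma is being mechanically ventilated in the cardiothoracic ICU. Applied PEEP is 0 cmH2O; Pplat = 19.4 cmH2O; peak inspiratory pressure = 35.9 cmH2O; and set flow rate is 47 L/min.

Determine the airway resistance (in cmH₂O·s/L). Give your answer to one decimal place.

21.1

Flow: 47 L/min ÷ 60 = 0.7833 L/s.
Raw = (PIP − Pplat) / flow = (35.9 − 19.4) / 0.7833 = 16.5 / 0.7833 = 21.065 cmH2O·s/L.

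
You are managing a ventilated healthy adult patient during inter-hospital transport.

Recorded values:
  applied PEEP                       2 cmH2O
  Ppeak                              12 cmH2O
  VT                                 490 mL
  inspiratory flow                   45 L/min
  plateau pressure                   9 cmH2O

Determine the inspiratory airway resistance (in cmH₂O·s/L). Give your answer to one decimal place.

Flow: 45 L/min ÷ 60 = 0.75 L/s.
Raw = (PIP − Pplat) / flow = (12 − 9) / 0.75 = 3.0 / 0.75 = 4.0 cmH2O·s/L.

4.0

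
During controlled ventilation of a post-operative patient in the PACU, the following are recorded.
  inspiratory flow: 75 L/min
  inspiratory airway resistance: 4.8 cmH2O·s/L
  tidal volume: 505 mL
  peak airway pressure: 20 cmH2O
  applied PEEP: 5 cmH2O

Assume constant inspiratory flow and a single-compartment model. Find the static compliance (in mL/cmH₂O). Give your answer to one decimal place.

56.1

Flow: 75 L/min ÷ 60 = 1.25 L/s.
Equation of motion (constant flow): PIP = Vt/C + R·V̇ + PEEP.
Vt/C = PIP − R·V̇ − PEEP = 20 − 4.8×1.25 − 5 = 20 − 6.0 − 5 = 9.0 cmH2O.
C = Vt / 9.0 = 505 / 9.0 = 56.111 mL/cmH2O.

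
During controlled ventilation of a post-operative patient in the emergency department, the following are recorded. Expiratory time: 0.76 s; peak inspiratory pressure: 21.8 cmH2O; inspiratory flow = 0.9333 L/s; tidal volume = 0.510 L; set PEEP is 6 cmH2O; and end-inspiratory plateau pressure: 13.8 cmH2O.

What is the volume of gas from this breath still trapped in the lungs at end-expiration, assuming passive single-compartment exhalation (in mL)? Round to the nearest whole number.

R = (PIP − Pplat)/V̇ = (21.8 − 13.8) / 0.9333 = 8.0/0.9333 = 8.572 cmH2O·s/L.
C = Vt/(Pplat − PEEP) = 510.0 / (13.8 − 6) = 510.0/7.8 = 65.385 mL/cmH2O.
τ = R × C = 8.572 × 0.06539 L/cmH2O = 0.5605 s.
Fraction remaining = e^(−Te/τ) = e^(−0.76/0.5605) = 0.2577.
Trapped volume = 510.0 × 0.2577 = 131.43 mL.

131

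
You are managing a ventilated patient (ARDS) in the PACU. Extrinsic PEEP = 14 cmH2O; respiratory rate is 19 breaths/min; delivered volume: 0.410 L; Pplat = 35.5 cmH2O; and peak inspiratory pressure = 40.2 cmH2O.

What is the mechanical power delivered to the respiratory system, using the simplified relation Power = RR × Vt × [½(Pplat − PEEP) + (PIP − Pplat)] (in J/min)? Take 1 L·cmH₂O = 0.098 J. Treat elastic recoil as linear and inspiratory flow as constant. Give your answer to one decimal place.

11.8

Per-breath work = Vt × [½(Pplat−PEEP) + (PIP−Pplat)] = 0.410 × [0.5×21.5 + 4.7] = 0.410 × 15.45 = 6.335 L·cmH2O.
Power = 19 × 6.335 = 120.37 L·cmH2O/min.
× 0.098 J/(L·cmH2O) → 11.796 J/min.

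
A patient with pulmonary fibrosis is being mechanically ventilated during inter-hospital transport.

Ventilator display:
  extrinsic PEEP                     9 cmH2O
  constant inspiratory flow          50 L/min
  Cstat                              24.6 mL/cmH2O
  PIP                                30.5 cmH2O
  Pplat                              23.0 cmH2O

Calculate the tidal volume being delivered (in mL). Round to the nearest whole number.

344

Vt = Cstat × (Pplat − PEEP) = 24.6 × (23.0 − 9) = 24.6 × 14.0 = 344.4 mL.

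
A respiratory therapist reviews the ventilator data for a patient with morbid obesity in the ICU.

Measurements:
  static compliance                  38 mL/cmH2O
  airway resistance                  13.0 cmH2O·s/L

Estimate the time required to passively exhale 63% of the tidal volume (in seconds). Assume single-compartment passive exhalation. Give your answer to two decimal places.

0.49

τ = R × C = 13.0 × 38 mL/cmH2O = 13.0 × 0.038 L/cmH2O = 0.494 s.
Exhaled fraction f = 1 − e^(−t/τ) → t = −τ·ln(1 − f) = −0.494·ln(0.37) = 0.4912 s.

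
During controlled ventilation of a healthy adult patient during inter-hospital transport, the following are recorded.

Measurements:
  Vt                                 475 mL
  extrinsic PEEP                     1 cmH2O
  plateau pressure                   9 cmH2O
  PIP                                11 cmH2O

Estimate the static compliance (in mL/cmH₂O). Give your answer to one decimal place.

Cstat = Vt / (Pplat − PEEP) = 475 / (9 − 1) = 475 / 8.0 = 59.375 mL/cmH2O.

59.4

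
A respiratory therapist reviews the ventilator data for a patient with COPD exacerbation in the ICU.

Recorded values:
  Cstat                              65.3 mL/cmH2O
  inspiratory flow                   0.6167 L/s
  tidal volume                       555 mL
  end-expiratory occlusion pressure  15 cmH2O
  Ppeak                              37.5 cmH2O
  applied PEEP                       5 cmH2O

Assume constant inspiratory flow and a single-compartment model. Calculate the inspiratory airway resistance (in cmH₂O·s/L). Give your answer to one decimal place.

22.7

Total PEEP = 15 cmH2O (set 5 + intrinsic 10); this is the baseline alveolar pressure.
Equation of motion (constant flow): PIP = Vt/C + R·V̇ + PEEP.
R·V̇ = PIP − Vt/C − PEEP = 37.5 − 555/65.3 − 15 = 37.5 − 8.499 − 15 = 14.001 cmH2O.
R = 14.001 / 0.6167 = 22.703 cmH2O·s/L.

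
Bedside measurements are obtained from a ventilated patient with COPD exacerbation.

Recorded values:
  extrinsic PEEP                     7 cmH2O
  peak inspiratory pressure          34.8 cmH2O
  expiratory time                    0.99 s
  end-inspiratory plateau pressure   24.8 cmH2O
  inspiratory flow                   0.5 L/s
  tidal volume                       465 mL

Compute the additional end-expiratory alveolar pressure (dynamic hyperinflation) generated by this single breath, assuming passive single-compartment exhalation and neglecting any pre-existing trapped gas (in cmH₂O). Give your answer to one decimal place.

R = (PIP − Pplat)/V̇ = (34.8 − 24.8) / 0.5 = 10.0/0.5 = 20.0 cmH2O·s/L.
C = Vt/(Pplat − PEEP) = 465.0 / (24.8 − 7) = 465.0/17.8 = 26.124 mL/cmH2O.
τ = R × C = 20.0 × 0.02612 L/cmH2O = 0.5224 s.
Fraction remaining = e^(−Te/τ) = e^(−0.99/0.5224) = 0.1503; trapped volume = 465.0 × 0.1503 = 69.89 mL.
Additional alveolar pressure from trapping ≈ V_trapped / C = 69.89 / 26.124 = 2.675 cmH2O.

2.7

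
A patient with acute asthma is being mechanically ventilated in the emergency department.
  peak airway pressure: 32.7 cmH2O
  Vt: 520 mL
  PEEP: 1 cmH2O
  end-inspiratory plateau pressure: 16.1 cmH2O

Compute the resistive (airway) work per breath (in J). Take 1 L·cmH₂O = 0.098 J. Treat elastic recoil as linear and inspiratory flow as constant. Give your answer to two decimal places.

0.85

With constant inspiratory flow the resistive pressure is constant at PIP − Pplat = 32.7 − 16.1 = 16.6 cmH2O, so resistive work = 16.6 × 0.520 = 8.632 L·cmH2O.
× 0.098 J/(L·cmH2O) → 0.8459 J.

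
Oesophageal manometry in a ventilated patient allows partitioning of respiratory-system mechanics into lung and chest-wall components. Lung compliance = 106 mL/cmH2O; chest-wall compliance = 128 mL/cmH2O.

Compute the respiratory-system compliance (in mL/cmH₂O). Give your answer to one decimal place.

Lung and chest wall are elastances in series: 1/Crs = 1/CL + 1/Ccw.
1/Crs = 1/106 + 1/128 = 0.01725.
Crs = 57.971 mL/cmH2O.

58.0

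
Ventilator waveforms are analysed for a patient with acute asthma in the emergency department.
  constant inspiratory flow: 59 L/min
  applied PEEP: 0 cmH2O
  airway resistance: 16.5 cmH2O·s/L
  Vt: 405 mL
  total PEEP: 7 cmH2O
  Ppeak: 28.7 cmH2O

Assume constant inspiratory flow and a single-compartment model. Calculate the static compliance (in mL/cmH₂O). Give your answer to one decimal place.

Flow: 59 L/min ÷ 60 = 0.9833 L/s.
Total PEEP = 7 cmH2O (set 0 + intrinsic 7); this is the baseline alveolar pressure.
Equation of motion (constant flow): PIP = Vt/C + R·V̇ + PEEP.
Vt/C = PIP − R·V̇ − PEEP = 28.7 − 16.5×0.9833 − 7 = 28.7 − 16.224 − 7 = 5.476 cmH2O.
C = Vt / 5.476 = 405 / 5.476 = 73.959 mL/cmH2O.

74.0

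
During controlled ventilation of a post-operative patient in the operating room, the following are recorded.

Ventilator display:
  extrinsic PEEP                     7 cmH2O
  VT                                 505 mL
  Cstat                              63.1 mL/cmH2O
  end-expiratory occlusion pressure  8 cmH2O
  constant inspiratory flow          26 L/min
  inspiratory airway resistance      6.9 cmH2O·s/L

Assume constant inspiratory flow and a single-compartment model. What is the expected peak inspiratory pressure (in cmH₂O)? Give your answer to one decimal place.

Flow: 26 L/min ÷ 60 = 0.4333 L/s.
Total PEEP = 8 cmH2O (set 7 + intrinsic 1); this is the baseline alveolar pressure.
Equation of motion (constant flow): PIP = Vt/C + R·V̇ + PEEP.
PIP = 505/63.1 + 6.9×0.4333 + 8 = 8.003 + 2.99 + 8 = 18.993 cmH2O.

19.0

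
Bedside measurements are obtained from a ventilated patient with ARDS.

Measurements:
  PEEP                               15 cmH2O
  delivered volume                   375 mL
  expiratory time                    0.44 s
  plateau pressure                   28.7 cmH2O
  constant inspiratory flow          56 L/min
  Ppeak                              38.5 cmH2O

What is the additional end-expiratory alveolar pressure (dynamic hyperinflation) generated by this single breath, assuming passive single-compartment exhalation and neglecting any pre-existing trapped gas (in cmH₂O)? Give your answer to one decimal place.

3.0

Flow: 56 L/min ÷ 60 = 0.9333 L/s.
R = (PIP − Pplat)/V̇ = (38.5 − 28.7) / 0.9333 = 9.8/0.9333 = 10.5 cmH2O·s/L.
C = Vt/(Pplat − PEEP) = 375.0 / (28.7 − 15) = 375.0/13.7 = 27.372 mL/cmH2O.
τ = R × C = 10.5 × 0.02737 L/cmH2O = 0.2874 s.
Fraction remaining = e^(−Te/τ) = e^(−0.44/0.2874) = 0.2163; trapped volume = 375.0 × 0.2163 = 81.113 mL.
Additional alveolar pressure from trapping ≈ V_trapped / C = 81.113 / 27.372 = 2.963 cmH2O.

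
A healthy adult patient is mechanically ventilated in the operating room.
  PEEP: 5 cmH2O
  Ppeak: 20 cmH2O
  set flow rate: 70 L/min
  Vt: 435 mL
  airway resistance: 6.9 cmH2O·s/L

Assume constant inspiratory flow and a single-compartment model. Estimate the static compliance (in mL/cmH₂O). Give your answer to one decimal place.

62.6

Flow: 70 L/min ÷ 60 = 1.1667 L/s.
Equation of motion (constant flow): PIP = Vt/C + R·V̇ + PEEP.
Vt/C = PIP − R·V̇ − PEEP = 20 − 6.9×1.1667 − 5 = 20 − 8.05 − 5 = 6.95 cmH2O.
C = Vt / 6.95 = 435 / 6.95 = 62.59 mL/cmH2O.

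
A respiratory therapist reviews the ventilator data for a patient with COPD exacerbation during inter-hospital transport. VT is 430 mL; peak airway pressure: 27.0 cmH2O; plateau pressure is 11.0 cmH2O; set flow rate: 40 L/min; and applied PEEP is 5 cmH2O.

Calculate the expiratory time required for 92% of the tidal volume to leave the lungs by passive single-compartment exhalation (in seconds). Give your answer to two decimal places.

4.34

Flow: 40 L/min ÷ 60 = 0.6667 L/s.
R = (PIP − Pplat)/V̇ = (27.0 − 11.0) / 0.6667 = 16.0/0.6667 = 23.999 cmH2O·s/L.
C = Vt/(Pplat − PEEP) = 430.0 / (11.0 − 5) = 430.0/6.0 = 71.667 mL/cmH2O.
τ = R × C = 23.999 × 0.07167 L/cmH2O = 1.72 s.
t = −τ·ln(1 − 0.92) = −1.72·ln(0.08) = 4.344 s.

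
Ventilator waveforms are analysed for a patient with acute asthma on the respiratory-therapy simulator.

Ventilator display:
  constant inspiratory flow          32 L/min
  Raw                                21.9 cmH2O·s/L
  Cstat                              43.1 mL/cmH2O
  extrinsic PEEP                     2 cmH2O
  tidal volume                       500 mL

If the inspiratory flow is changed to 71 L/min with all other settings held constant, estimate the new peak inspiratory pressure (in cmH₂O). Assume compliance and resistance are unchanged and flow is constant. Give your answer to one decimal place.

Flow: 32 L/min ÷ 60 = 0.5333 L/s.
New flow: 71 L/min ÷ 60 = 1.1833 L/s.
PIP = Vt/C + R·V̇ + PEEP (constant-flow equation of motion).
Only the resistive term changes: ΔPIP = R × ΔV̇ = 21.9 × (1.1833 − 0.5333) = 21.9 × 0.65 = 14.235 cmH2O.
Original PIP = 500/43.1 + 21.9×0.5333 + 2 = 25.28 cmH2O; new PIP = 25.28 + (14.235) = 39.515 cmH2O.

39.5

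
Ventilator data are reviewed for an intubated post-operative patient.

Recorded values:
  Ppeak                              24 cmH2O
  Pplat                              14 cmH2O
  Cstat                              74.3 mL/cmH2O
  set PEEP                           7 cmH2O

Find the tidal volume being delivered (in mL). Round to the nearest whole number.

Vt = Cstat × (Pplat − PEEP) = 74.3 × (14 − 7) = 74.3 × 7.0 = 520.1 mL.

520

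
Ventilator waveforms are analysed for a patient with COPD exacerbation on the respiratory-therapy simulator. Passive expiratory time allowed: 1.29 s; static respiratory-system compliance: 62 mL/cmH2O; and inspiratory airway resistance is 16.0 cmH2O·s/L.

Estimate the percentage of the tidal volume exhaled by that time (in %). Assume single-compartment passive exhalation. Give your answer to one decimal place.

τ = R × C = 16.0 × 62 mL/cmH2O = 16.0 × 0.062 L/cmH2O = 0.992 s.
Passive exhalation: V(t)/V₀ = e^(−t/τ) = e^(−1.29/0.992) = 0.2724.
Fraction exhaled = 1 − 0.2724 = 0.7276 → 72.76%.

72.8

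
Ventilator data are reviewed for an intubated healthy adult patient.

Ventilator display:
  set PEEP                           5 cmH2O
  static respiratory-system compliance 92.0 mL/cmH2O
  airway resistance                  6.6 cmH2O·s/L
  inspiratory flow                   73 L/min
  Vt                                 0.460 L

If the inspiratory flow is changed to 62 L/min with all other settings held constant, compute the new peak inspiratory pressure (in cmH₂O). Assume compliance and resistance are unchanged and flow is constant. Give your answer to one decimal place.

Flow: 73 L/min ÷ 60 = 1.2167 L/s.
New flow: 62 L/min ÷ 60 = 1.0333 L/s.
PIP = Vt/C + R·V̇ + PEEP (constant-flow equation of motion).
Only the resistive term changes: ΔPIP = R × ΔV̇ = 6.6 × (1.0333 − 1.2167) = 6.6 × -0.1834 = -1.21 cmH2O.
Original PIP = 460/92.0 + 6.6×1.2167 + 5 = 18.03 cmH2O; new PIP = 18.03 + (-1.21) = 16.82 cmH2O.

16.8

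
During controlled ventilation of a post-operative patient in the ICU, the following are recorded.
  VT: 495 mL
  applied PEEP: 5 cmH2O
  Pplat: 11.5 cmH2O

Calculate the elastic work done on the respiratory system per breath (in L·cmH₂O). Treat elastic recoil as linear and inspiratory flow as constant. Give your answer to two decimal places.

Elastic work ≈ ½ × (Pplat − PEEP) × Vt = 0.5 × (11.5 − 5) × 0.495 L = 0.5 × 6.5 × 0.495 = 1.609 L·cmH2O.

1.61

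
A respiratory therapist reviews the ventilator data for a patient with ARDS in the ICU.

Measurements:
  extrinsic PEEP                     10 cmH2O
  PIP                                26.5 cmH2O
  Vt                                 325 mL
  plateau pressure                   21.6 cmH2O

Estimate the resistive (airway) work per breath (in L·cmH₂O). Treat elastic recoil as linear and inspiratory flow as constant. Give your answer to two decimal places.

1.59

With constant inspiratory flow the resistive pressure is constant at PIP − Pplat = 26.5 − 21.6 = 4.9 cmH2O, so resistive work = 4.9 × 0.325 = 1.593 L·cmH2O.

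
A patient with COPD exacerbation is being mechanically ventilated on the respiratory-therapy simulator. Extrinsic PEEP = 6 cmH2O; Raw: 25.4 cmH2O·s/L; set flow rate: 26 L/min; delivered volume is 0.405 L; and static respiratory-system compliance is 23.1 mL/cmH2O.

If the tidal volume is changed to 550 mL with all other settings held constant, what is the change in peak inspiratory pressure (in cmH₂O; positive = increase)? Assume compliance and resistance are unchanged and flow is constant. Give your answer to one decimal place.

PIP = Vt/C + R·V̇ + PEEP (constant-flow equation of motion).
Only the elastic term changes: ΔPIP = ΔVt / C = (550 − 405) / 23.1 = 6.277 cmH2O.

6.3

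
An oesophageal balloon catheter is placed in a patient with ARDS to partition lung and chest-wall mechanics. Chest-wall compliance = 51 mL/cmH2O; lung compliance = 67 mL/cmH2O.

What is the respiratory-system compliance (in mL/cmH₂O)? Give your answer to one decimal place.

29.0

Lung and chest wall are elastances in series: 1/Crs = 1/CL + 1/Ccw.
1/Crs = 1/67 + 1/51 = 0.03453.
Crs = 28.96 mL/cmH2O.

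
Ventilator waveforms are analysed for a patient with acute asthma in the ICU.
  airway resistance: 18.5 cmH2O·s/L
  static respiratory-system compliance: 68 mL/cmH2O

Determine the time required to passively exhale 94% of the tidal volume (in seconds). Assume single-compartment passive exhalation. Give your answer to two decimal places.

3.54

τ = R × C = 18.5 × 68 mL/cmH2O = 18.5 × 0.068 L/cmH2O = 1.258 s.
Exhaled fraction f = 1 − e^(−t/τ) → t = −τ·ln(1 − f) = −1.258·ln(0.06) = 3.539 s.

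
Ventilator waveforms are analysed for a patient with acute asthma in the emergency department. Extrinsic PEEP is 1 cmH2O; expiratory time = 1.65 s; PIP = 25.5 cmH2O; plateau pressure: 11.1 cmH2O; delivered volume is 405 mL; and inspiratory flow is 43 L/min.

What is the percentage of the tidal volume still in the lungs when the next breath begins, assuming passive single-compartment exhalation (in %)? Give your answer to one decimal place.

12.9

Flow: 43 L/min ÷ 60 = 0.7167 L/s.
R = (PIP − Pplat)/V̇ = (25.5 − 11.1) / 0.7167 = 14.4/0.7167 = 20.092 cmH2O·s/L.
C = Vt/(Pplat − PEEP) = 405.0 / (11.1 − 1) = 405.0/10.1 = 40.099 mL/cmH2O.
τ = R × C = 20.092 × 0.0401 L/cmH2O = 0.8057 s.
Fraction remaining at end-expiration = e^(−Te/τ) = e^(−1.65/0.8057) = 0.129 → 12.9%.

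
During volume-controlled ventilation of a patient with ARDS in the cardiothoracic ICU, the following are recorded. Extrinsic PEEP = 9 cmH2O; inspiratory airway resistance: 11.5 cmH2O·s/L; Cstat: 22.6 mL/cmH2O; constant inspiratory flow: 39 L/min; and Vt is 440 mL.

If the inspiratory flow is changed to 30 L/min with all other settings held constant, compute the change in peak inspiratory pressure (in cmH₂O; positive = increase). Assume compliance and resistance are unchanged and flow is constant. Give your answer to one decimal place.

Flow: 39 L/min ÷ 60 = 0.65 L/s.
New flow: 30 L/min ÷ 60 = 0.5 L/s.
PIP = Vt/C + R·V̇ + PEEP (constant-flow equation of motion).
Only the resistive term changes: ΔPIP = R × ΔV̇ = 11.5 × (0.5 − 0.65) = 11.5 × -0.15 = -1.725 cmH2O.

-1.7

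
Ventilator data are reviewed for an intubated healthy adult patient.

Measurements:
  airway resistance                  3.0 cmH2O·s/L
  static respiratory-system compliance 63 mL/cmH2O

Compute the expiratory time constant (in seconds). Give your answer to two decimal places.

0.19

τ = R × C = 3.0 × 63 mL/cmH2O = 3.0 × 0.063 L/cmH2O = 0.189 s.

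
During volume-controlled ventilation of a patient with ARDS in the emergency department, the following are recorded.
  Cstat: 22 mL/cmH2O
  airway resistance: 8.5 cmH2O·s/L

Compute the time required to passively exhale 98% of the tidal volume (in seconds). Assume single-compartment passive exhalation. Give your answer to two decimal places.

τ = R × C = 8.5 × 22 mL/cmH2O = 8.5 × 0.022 L/cmH2O = 0.187 s.
Exhaled fraction f = 1 − e^(−t/τ) → t = −τ·ln(1 − f) = −0.187·ln(0.02) = 0.7315 s.

0.73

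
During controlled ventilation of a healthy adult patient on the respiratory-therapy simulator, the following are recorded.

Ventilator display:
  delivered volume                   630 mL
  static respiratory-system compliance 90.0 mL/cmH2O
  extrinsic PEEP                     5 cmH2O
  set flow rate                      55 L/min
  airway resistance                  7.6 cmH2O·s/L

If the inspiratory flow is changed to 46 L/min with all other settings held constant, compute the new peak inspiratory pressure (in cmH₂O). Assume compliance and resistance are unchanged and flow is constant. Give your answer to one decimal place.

Flow: 55 L/min ÷ 60 = 0.9167 L/s.
New flow: 46 L/min ÷ 60 = 0.7667 L/s.
PIP = Vt/C + R·V̇ + PEEP (constant-flow equation of motion).
Only the resistive term changes: ΔPIP = R × ΔV̇ = 7.6 × (0.7667 − 0.9167) = 7.6 × -0.15 = -1.14 cmH2O.
Original PIP = 630/90.0 + 7.6×0.9167 + 5 = 18.967 cmH2O; new PIP = 18.967 + (-1.14) = 17.827 cmH2O.

17.8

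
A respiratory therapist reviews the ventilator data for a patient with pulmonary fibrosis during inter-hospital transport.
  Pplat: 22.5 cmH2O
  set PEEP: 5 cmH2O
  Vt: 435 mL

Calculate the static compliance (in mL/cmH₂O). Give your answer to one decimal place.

Cstat = Vt / (Pplat − PEEP) = 435 / (22.5 − 5) = 435 / 17.5 = 24.857 mL/cmH2O.

24.9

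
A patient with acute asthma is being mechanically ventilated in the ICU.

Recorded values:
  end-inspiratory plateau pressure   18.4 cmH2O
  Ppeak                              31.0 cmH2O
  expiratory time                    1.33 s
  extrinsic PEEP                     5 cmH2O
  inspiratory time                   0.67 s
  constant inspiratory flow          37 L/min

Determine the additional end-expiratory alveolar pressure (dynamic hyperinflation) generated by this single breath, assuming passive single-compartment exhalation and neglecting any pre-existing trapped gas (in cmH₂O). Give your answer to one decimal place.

1.6

Flow: 37 L/min ÷ 60 = 0.6167 L/s.
Vt = flow × Ti = 0.6167 L/s × 0.67 s × 1000 mL/L = 413.19 mL.
R = (PIP − Pplat)/V̇ = (31.0 − 18.4) / 0.6167 = 12.6/0.6167 = 20.431 cmH2O·s/L.
C = Vt/(Pplat − PEEP) = 413.19 / (18.4 − 5) = 413.19/13.4 = 30.835 mL/cmH2O.
τ = R × C = 20.431 × 0.03084 L/cmH2O = 0.6301 s.
Fraction remaining = e^(−Te/τ) = e^(−1.33/0.6301) = 0.1211; trapped volume = 413.19 × 0.1211 = 50.037 mL.
Additional alveolar pressure from trapping ≈ V_trapped / C = 50.037 / 30.835 = 1.623 cmH2O.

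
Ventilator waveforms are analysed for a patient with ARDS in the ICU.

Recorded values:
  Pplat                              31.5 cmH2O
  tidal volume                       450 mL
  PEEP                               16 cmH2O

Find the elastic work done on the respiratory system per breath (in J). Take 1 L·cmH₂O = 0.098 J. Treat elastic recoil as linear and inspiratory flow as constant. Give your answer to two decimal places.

Elastic work ≈ ½ × (Pplat − PEEP) × Vt = 0.5 × (31.5 − 16) × 0.450 L = 0.5 × 15.5 × 0.450 = 3.488 L·cmH2O.
× 0.098 J/(L·cmH2O) → 0.3418 J.

0.34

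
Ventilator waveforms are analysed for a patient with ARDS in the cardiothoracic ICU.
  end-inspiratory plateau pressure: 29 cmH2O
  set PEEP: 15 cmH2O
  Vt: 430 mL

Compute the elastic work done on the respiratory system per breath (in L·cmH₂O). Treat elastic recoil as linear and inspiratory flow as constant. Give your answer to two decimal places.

Elastic work ≈ ½ × (Pplat − PEEP) × Vt = 0.5 × (29 − 15) × 0.430 L = 0.5 × 14.0 × 0.430 = 3.01 L·cmH2O.

3.01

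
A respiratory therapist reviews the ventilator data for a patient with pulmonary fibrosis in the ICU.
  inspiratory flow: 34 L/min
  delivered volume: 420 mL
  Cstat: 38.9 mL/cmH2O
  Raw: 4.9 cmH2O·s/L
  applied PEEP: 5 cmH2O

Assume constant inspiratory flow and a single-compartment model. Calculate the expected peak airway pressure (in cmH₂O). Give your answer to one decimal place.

18.6

Flow: 34 L/min ÷ 60 = 0.5667 L/s.
Equation of motion (constant flow): PIP = Vt/C + R·V̇ + PEEP.
PIP = 420/38.9 + 4.9×0.5667 + 5 = 10.797 + 2.777 + 5 = 18.574 cmH2O.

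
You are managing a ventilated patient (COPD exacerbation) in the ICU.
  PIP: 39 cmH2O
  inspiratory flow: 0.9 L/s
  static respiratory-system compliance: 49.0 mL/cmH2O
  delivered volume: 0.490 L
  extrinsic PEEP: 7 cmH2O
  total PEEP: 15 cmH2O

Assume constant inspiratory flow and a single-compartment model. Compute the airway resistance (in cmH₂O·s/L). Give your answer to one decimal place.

Total PEEP = 15 cmH2O (set 7 + intrinsic 8); this is the baseline alveolar pressure.
Equation of motion (constant flow): PIP = Vt/C + R·V̇ + PEEP.
R·V̇ = PIP − Vt/C − PEEP = 39 − 490/49.0 − 15 = 39 − 10.0 − 15 = 14.0 cmH2O.
R = 14.0 / 0.9 = 15.556 cmH2O·s/L.

15.6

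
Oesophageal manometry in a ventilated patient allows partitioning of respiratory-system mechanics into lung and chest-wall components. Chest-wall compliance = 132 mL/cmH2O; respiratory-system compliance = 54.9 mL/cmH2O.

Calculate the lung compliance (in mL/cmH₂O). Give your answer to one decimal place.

1/CL = 1/Crs − 1/Ccw.
1/CL = 1/54.9 − 1/132 = 0.01064.
CL = 93.985 mL/cmH2O.

94.0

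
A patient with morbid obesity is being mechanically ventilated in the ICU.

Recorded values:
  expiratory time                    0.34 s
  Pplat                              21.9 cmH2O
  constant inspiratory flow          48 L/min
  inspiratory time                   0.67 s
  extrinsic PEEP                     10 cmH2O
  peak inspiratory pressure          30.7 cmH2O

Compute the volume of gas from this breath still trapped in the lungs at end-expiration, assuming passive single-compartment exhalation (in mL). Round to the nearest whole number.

Flow: 48 L/min ÷ 60 = 0.8 L/s.
Vt = flow × Ti = 0.8 L/s × 0.67 s × 1000 mL/L = 536.0 mL.
R = (PIP − Pplat)/V̇ = (30.7 − 21.9) / 0.8 = 8.8/0.8 = 11.0 cmH2O·s/L.
C = Vt/(Pplat − PEEP) = 536.0 / (21.9 − 10) = 536.0/11.9 = 45.042 mL/cmH2O.
τ = R × C = 11.0 × 0.04504 L/cmH2O = 0.4954 s.
Fraction remaining = e^(−Te/τ) = e^(−0.34/0.4954) = 0.5034.
Trapped volume = 536.0 × 0.5034 = 269.82 mL.

270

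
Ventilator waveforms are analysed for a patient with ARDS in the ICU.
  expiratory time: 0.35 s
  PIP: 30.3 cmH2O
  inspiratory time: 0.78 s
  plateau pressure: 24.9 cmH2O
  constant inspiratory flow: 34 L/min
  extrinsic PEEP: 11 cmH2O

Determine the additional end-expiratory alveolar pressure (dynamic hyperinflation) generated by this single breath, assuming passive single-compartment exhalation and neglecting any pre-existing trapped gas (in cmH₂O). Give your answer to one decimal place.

Flow: 34 L/min ÷ 60 = 0.5667 L/s.
Vt = flow × Ti = 0.5667 L/s × 0.78 s × 1000 mL/L = 442.03 mL.
R = (PIP − Pplat)/V̇ = (30.3 − 24.9) / 0.5667 = 5.4/0.5667 = 9.529 cmH2O·s/L.
C = Vt/(Pplat − PEEP) = 442.03 / (24.9 − 11) = 442.03/13.9 = 31.801 mL/cmH2O.
τ = R × C = 9.529 × 0.0318 L/cmH2O = 0.303 s.
Fraction remaining = e^(−Te/τ) = e^(−0.35/0.303) = 0.315; trapped volume = 442.03 × 0.315 = 139.24 mL.
Additional alveolar pressure from trapping ≈ V_trapped / C = 139.24 / 31.801 = 4.378 cmH2O.

4.4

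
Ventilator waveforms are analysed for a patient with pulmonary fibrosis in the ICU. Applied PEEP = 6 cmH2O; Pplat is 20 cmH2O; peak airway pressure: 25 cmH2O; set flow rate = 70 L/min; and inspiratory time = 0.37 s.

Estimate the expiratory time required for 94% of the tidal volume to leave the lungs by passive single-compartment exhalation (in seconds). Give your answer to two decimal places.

Flow: 70 L/min ÷ 60 = 1.1667 L/s.
Vt = flow × Ti = 1.1667 L/s × 0.37 s × 1000 mL/L = 431.68 mL.
R = (PIP − Pplat)/V̇ = (25 − 20) / 1.1667 = 5.0/1.1667 = 4.286 cmH2O·s/L.
C = Vt/(Pplat − PEEP) = 431.68 / (20 − 6) = 431.68/14.0 = 30.834 mL/cmH2O.
τ = R × C = 4.286 × 0.03083 L/cmH2O = 0.1321 s.
t = −τ·ln(1 − 0.94) = −0.1321·ln(0.06) = 0.3717 s.

0.37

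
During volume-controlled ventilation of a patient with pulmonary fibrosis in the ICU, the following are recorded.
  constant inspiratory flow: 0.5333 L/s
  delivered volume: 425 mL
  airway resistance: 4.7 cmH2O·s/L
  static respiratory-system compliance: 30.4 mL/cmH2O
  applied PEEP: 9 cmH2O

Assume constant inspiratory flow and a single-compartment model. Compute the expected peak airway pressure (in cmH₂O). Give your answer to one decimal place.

25.5

Equation of motion (constant flow): PIP = Vt/C + R·V̇ + PEEP.
PIP = 425/30.4 + 4.7×0.5333 + 9 = 13.98 + 2.507 + 9 = 25.487 cmH2O.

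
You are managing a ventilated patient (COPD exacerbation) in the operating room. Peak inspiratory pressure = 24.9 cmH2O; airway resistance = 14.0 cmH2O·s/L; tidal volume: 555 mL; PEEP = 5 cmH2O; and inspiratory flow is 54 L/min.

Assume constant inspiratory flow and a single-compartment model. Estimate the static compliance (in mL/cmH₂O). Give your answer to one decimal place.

Flow: 54 L/min ÷ 60 = 0.9 L/s.
Equation of motion (constant flow): PIP = Vt/C + R·V̇ + PEEP.
Vt/C = PIP − R·V̇ − PEEP = 24.9 − 14.0×0.9 − 5 = 24.9 − 12.6 − 5 = 7.3 cmH2O.
C = Vt / 7.3 = 555 / 7.3 = 76.027 mL/cmH2O.

76.0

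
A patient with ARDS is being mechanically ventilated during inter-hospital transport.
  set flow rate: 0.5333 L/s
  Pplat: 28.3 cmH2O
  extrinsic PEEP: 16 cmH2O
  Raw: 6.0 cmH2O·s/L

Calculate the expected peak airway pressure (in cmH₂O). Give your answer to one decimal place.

PIP = Pplat + Raw × flow = 28.3 + 6.0 × 0.5333 = 28.3 + 3.2 = 31.5 cmH2O.

31.5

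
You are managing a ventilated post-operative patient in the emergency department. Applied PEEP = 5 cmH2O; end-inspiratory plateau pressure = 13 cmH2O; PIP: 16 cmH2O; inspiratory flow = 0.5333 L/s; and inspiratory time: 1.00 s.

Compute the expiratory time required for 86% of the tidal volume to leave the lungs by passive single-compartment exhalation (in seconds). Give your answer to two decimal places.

0.74

Vt = flow × Ti = 0.5333 L/s × 1.00 s × 1000 mL/L = 533.3 mL.
R = (PIP − Pplat)/V̇ = (16 − 13) / 0.5333 = 3.0/0.5333 = 5.625 cmH2O·s/L.
C = Vt/(Pplat − PEEP) = 533.3 / (13 − 5) = 533.3/8.0 = 66.663 mL/cmH2O.
τ = R × C = 5.625 × 0.06666 L/cmH2O = 0.375 s.
t = −τ·ln(1 − 0.86) = −0.375·ln(0.14) = 0.7373 s.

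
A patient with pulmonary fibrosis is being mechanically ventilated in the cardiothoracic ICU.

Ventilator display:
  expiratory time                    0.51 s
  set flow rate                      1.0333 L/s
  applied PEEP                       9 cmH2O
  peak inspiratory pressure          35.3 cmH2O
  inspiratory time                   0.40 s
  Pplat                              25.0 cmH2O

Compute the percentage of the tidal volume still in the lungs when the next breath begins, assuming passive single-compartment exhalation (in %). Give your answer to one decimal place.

13.8

Vt = flow × Ti = 1.0333 L/s × 0.40 s × 1000 mL/L = 413.32 mL.
R = (PIP − Pplat)/V̇ = (35.3 − 25.0) / 1.0333 = 10.3/1.0333 = 9.968 cmH2O·s/L.
C = Vt/(Pplat − PEEP) = 413.32 / (25.0 − 9) = 413.32/16.0 = 25.833 mL/cmH2O.
τ = R × C = 9.968 × 0.02583 L/cmH2O = 0.2575 s.
Fraction remaining at end-expiration = e^(−Te/τ) = e^(−0.51/0.2575) = 0.138 → 13.8%.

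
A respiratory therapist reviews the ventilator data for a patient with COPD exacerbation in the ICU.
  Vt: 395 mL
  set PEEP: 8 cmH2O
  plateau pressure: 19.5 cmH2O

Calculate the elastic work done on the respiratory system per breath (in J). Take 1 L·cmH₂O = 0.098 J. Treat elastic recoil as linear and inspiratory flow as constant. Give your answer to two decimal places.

0.22

Elastic work ≈ ½ × (Pplat − PEEP) × Vt = 0.5 × (19.5 − 8) × 0.395 L = 0.5 × 11.5 × 0.395 = 2.271 L·cmH2O.
× 0.098 J/(L·cmH2O) → 0.2226 J.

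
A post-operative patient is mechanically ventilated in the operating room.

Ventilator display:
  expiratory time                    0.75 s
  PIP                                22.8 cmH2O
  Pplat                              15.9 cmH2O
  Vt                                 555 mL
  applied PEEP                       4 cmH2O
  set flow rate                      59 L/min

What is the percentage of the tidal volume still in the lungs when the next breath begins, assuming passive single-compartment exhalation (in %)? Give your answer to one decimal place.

Flow: 59 L/min ÷ 60 = 0.9833 L/s.
R = (PIP − Pplat)/V̇ = (22.8 − 15.9) / 0.9833 = 6.9/0.9833 = 7.017 cmH2O·s/L.
C = Vt/(Pplat − PEEP) = 555.0 / (15.9 − 4) = 555.0/11.9 = 46.639 mL/cmH2O.
τ = R × C = 7.017 × 0.04664 L/cmH2O = 0.3273 s.
Fraction remaining at end-expiration = e^(−Te/τ) = e^(−0.75/0.3273) = 0.1011 → 10.11%.

10.1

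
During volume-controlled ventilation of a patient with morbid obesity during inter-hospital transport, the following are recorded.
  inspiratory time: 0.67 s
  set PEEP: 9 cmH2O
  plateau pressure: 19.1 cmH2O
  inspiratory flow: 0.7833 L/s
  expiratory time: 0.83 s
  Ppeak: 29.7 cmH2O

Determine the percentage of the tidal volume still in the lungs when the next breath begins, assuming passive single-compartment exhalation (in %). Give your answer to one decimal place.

30.7

Vt = flow × Ti = 0.7833 L/s × 0.67 s × 1000 mL/L = 524.81 mL.
R = (PIP − Pplat)/V̇ = (29.7 − 19.1) / 0.7833 = 10.6/0.7833 = 13.532 cmH2O·s/L.
C = Vt/(Pplat − PEEP) = 524.81 / (19.1 − 9) = 524.81/10.1 = 51.961 mL/cmH2O.
τ = R × C = 13.532 × 0.05196 L/cmH2O = 0.7031 s.
Fraction remaining at end-expiration = e^(−Te/τ) = e^(−0.83/0.7031) = 0.3071 → 30.71%.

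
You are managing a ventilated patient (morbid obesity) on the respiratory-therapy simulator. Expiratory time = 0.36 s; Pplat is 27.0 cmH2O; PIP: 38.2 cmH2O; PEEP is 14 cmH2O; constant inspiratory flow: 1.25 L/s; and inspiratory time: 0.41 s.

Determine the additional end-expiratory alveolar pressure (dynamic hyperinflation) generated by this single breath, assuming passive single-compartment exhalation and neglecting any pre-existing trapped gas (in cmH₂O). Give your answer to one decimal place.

4.7

Vt = flow × Ti = 1.25 L/s × 0.41 s × 1000 mL/L = 512.5 mL.
R = (PIP − Pplat)/V̇ = (38.2 − 27.0) / 1.25 = 11.2/1.25 = 8.96 cmH2O·s/L.
C = Vt/(Pplat − PEEP) = 512.5 / (27.0 − 14) = 512.5/13.0 = 39.423 mL/cmH2O.
τ = R × C = 8.96 × 0.03942 L/cmH2O = 0.3532 s.
Fraction remaining = e^(−Te/τ) = e^(−0.36/0.3532) = 0.3609; trapped volume = 512.5 × 0.3609 = 184.96 mL.
Additional alveolar pressure from trapping ≈ V_trapped / C = 184.96 / 39.423 = 4.692 cmH2O.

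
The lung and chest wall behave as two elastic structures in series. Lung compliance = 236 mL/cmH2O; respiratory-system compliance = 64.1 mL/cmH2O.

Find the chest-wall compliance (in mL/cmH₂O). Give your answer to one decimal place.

88.0

1/Ccw = 1/Crs − 1/CL.
1/Ccw = 1/64.1 − 1/236 = 0.01136.
Ccw = 88.028 mL/cmH2O.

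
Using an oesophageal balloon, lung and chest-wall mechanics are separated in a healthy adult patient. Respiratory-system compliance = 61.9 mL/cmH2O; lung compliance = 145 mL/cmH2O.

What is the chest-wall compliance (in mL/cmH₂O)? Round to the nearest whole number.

1/Ccw = 1/Crs − 1/CL.
1/Ccw = 1/61.9 − 1/145 = 0.009259.
Ccw = 108.0 mL/cmH2O.

108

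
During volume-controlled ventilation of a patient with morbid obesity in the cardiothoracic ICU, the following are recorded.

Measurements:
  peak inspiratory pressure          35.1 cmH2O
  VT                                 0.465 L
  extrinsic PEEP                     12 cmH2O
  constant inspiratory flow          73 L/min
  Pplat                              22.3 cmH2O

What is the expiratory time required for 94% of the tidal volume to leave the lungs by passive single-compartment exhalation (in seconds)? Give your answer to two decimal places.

1.34

Flow: 73 L/min ÷ 60 = 1.2167 L/s.
R = (PIP − Pplat)/V̇ = (35.1 − 22.3) / 1.2167 = 12.8/1.2167 = 10.52 cmH2O·s/L.
C = Vt/(Pplat − PEEP) = 465.0 / (22.3 − 12) = 465.0/10.3 = 45.146 mL/cmH2O.
τ = R × C = 10.52 × 0.04515 L/cmH2O = 0.475 s.
t = −τ·ln(1 − 0.94) = −0.475·ln(0.06) = 1.336 s.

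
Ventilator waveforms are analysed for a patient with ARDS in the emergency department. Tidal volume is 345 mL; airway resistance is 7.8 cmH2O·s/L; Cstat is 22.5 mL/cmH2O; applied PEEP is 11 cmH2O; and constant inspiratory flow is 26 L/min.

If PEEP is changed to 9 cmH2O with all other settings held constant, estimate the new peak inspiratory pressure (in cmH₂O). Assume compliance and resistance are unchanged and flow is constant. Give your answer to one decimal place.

Flow: 26 L/min ÷ 60 = 0.4333 L/s.
PIP = Vt/C + R·V̇ + PEEP (constant-flow equation of motion).
Only the baseline term changes: ΔPIP = ΔPEEP = 9 − 11 = -2.0 cmH2O.
Original PIP = 345/22.5 + 7.8×0.4333 + 11 = 29.713 cmH2O; new PIP = 29.713 + (-2.0) = 27.713 cmH2O.

27.7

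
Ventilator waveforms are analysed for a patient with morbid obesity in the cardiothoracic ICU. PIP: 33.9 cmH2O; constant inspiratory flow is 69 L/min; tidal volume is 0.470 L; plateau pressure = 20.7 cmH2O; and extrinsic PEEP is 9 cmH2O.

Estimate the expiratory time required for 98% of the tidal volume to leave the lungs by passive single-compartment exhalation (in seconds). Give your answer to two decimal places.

Flow: 69 L/min ÷ 60 = 1.15 L/s.
R = (PIP − Pplat)/V̇ = (33.9 − 20.7) / 1.15 = 13.2/1.15 = 11.478 cmH2O·s/L.
C = Vt/(Pplat − PEEP) = 470.0 / (20.7 − 9) = 470.0/11.7 = 40.171 mL/cmH2O.
τ = R × C = 11.478 × 0.04017 L/cmH2O = 0.4611 s.
t = −τ·ln(1 − 0.98) = −0.4611·ln(0.02) = 1.804 s.

1.80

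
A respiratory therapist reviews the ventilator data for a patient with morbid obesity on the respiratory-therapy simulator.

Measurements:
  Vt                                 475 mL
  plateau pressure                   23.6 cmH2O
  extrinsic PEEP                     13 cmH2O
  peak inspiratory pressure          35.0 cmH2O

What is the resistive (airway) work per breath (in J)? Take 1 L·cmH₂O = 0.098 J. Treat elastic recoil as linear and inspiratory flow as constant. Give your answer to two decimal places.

With constant inspiratory flow the resistive pressure is constant at PIP − Pplat = 35.0 − 23.6 = 11.4 cmH2O, so resistive work = 11.4 × 0.475 = 5.415 L·cmH2O.
× 0.098 J/(L·cmH2O) → 0.5307 J.

0.53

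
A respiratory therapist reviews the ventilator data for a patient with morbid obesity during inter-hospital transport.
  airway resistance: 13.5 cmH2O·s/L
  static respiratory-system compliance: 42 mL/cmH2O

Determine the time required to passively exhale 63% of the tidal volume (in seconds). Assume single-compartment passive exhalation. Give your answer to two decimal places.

0.56

τ = R × C = 13.5 × 42 mL/cmH2O = 13.5 × 0.042 L/cmH2O = 0.567 s.
Exhaled fraction f = 1 − e^(−t/τ) → t = −τ·ln(1 − f) = −0.567·ln(0.37) = 0.5637 s.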